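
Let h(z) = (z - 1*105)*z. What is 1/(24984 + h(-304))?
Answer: 1/149320 ≈ 6.6970e-6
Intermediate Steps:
h(z) = z*(-105 + z) (h(z) = (z - 105)*z = (-105 + z)*z = z*(-105 + z))
1/(24984 + h(-304)) = 1/(24984 - 304*(-105 - 304)) = 1/(24984 - 304*(-409)) = 1/(24984 + 124336) = 1/149320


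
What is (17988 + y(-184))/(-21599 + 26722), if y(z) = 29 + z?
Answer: 17833/5123 ≈ 3.4810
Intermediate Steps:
(17988 + y(-184))/(-21599 + 26722) = (17988 + (29 - 184))/(-21599 + 26722) = (17988 - 155)/5123 = 17833*(1/5123) = 17833/5123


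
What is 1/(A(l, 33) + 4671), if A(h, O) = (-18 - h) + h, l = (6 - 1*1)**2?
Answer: 1/4653 ≈ 0.00021492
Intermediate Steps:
l = 25 (l = (6 - 1)**2 = 5**2 = 25)
A(h, O) = -18
1/(A(l, 33) + 4671) = 1/(-18 + 4671) = 1/4653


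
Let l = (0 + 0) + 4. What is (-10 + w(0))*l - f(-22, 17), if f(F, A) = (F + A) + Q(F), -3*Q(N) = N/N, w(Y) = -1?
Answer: -116/3 ≈ -38.667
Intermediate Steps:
Q(N) = -1/3 (Q(N) = -N/(3*N) = -1/3*1 = -1/3)
l = 4 (l = 0 + 4 = 4)
f(F, A) = -1/3 + A + F (f(F, A) = (F + A) - 1/3 = (A + F) - 1/3 = -1/3 + A + F)
(-10 + w(0))*l - f(-22, 17) = (-10 - 1)*4 - (-1/3 + 17 - 22) = -11*4 - 1*(-16/3) = -44 + 16/3 = -116/3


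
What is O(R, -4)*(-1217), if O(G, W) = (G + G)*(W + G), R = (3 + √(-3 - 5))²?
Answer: 708294 + 58416*I*√2 ≈ 7.0829e+5 + 82613.0*I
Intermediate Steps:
R = (3 + 2*I*√2)² (R = (3 + √(-8))² = (3 + 2*I*√2)² ≈ 1.0 + 16.971*I)
O(G, W) = 2*G*(G + W) (O(G, W) = (2*G)*(G + W) = 2*G*(G + W))
O(R, -4)*(-1217) = (2*(1 + 12*I*√2)*((1 + 12*I*√2) - 4))*(-1217) = (2*(1 + 12*I*√2)*(-3 + 12*I*√2))*(-1217) = -2434*(1 + 12*I*√2)*(-3 + 12*I*√2)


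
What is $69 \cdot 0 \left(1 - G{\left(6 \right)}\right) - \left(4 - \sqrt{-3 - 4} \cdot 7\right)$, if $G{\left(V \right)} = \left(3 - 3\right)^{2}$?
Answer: $-4 + 7 i \sqrt{7} \approx -4.0 + 18.52 i$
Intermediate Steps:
$G{\left(V \right)} = 0$ ($G{\left(V \right)} = 0^{2} = 0$)
$69 \cdot 0 \left(1 - G{\left(6 \right)}\right) - \left(4 - \sqrt{-3 - 4} \cdot 7\right) = 69 \cdot 0 \left(1 - 0\right) - \left(4 - \sqrt{-3 - 4} \cdot 7\right) = 69 \cdot 0 \left(1 + 0\right) - \left(4 - \sqrt{-7} \cdot 7\right) = 69 \cdot 0 \cdot 1 - \left(4 - i \sqrt{7} \cdot 7\right) = 69 \cdot 0 - \left(4 - 7 i \sqrt{7}\right) = 0 - \left(4 - 7 i \sqrt{7}\right) = -4 + 7 i \sqrt{7}$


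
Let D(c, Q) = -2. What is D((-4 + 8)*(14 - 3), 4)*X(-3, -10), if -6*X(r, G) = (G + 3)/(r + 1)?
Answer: 7/6 ≈ 1.1667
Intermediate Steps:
X(r, G) = -(3 + G)/(6*(1 + r)) (X(r, G) = -(G + 3)/(6*(r + 1)) = -(3 + G)/(6*(1 + r)))
D((-4 + 8)*(14 - 3), 4)*X(-3, -10) = -(-3 - 1*(-10))/(3*(1 - 3)) = -(-3 + 10)/(3*(-2)) = -(-1)*7/(3*2) = -2*(-7/12) = 7/6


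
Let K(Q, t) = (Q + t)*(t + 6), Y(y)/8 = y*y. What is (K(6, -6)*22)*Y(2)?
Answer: 0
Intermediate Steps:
Y(y) = 8*y² (Y(y) = 8*(y*y) = 8*y²)
K(Q, t) = (6 + t)*(Q + t) (K(Q, t) = (Q + t)*(6 + t) = (6 + t)*(Q + t))
(K(6, -6)*22)*Y(2) = (((-6)² + 6*6 + 6*(-6) + 6*(-6))*22)*(8*2²) = ((36 + 36 - 36 - 36)*22)*(8*4) = (0*22)*32 = 0*32 = 0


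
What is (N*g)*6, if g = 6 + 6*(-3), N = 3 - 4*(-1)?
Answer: -504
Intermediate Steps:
N = 7 (N = 3 + 4 = 7)
g = -12 (g = 6 - 18 = -12)
(N*g)*6 = (7*(-12))*6 = -84*6 = -504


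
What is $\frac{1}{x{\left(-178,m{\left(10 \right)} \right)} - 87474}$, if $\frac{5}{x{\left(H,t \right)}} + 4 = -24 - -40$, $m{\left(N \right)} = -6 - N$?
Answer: $- \frac{12}{1049683} \approx -1.1432 \cdot 10^{-5}$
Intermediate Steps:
$x{\left(H,t \right)} = \frac{5}{12}$ ($x{\left(H,t \right)} = \frac{5}{-4 - -16} = \frac{5}{-4 + \left(-24 + 40\right)} = \frac{5}{-4 + 16} = \frac{5}{12}$)
$\frac{1}{x{\left(-178,m{\left(10 \right)} \right)} - 87474} = \frac{1}{\frac{5}{12} - 87474} = \frac{1}{- \frac{1049683}{12}} = - \frac{12}{1049683}$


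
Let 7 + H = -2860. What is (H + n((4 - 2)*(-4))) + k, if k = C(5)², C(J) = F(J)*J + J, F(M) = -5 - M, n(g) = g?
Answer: -850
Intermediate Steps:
H = -2867 (H = -7 - 2860 = -2867)
C(J) = J + J*(-5 - J) (C(J) = (-5 - J)*J + J = J*(-5 - J) + J = J + J*(-5 - J))
k = 2025 (k = (-1*5*(4 + 5))² = (-1*5*9)² = (-45)² = 2025)
(H + n((4 - 2)*(-4))) + k = (-2867 + (4 - 2)*(-4)) + 2025 = (-2867 + 2*(-4)) + 2025 = (-2867 - 8) + 2025 = -2875 + 2025 = -850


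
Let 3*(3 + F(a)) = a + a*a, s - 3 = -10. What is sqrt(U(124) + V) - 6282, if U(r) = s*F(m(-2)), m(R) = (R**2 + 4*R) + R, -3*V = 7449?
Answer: -6282 + 2*I*sqrt(633) ≈ -6282.0 + 50.319*I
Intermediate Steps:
V = -2483 (V = -1/3*7449 = -2483)
s = -7 (s = 3 - 10 = -7)
m(R) = R**2 + 5*R
F(a) = -3 + a/3 + a**2/3 (F(a) = -3 + (a + a*a)/3 = -3 + (a + a**2)/3 = -3 + (a/3 + a**2/3) = -3 + a/3 + a**2/3)
U(r) = -49 (U(r) = -7*(-3 + (-2*(5 - 2))/3 + (-2*(5 - 2))**2/3) = -7*(-3 + (-2*3)/3 + (-2*3)**2/3) = -7*(-3 + (1/3)*(-6) + (1/3)*(-6)**2) = -7*(-3 - 2 + (1/3)*36) = -7*(-3 - 2 + 12) = -7*7 = -49)
sqrt(U(124) + V) - 6282 = sqrt(-49 - 2483) - 6282 = sqrt(-2532) - 6282 = 2*I*sqrt(633) - 6282 = -6282 + 2*I*sqrt(633)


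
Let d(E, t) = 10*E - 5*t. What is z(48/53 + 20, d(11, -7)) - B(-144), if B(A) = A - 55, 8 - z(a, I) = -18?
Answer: 225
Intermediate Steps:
d(E, t) = -5*t + 10*E
z(a, I) = 26 (z(a, I) = 8 - 1*(-18) = 8 + 18 = 26)
B(A) = -55 + A
z(48/53 + 20, d(11, -7)) - B(-144) = 26 - (-55 - 144) = 26 - 1*(-199) = 26 + 199 = 225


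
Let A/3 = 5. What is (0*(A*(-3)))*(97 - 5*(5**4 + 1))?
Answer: 0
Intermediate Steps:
A = 15 (A = 3*5 = 15)
(0*(A*(-3)))*(97 - 5*(5**4 + 1)) = (0*(15*(-3)))*(97 - 5*(5**4 + 1)) = (0*(-45))*(97 - 5*(625 + 1)) = 0*(97 - 5*626) = 0*(97 - 3130) = 0*(-3033) = 0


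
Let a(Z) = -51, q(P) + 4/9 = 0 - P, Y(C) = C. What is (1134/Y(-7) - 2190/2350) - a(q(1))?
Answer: -26304/235 ≈ -111.93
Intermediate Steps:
q(P) = -4/9 - P (q(P) = -4/9 + (0 - P) = -4/9 - P)
(1134/Y(-7) - 2190/2350) - a(q(1)) = (1134/(-7) - 2190/2350) - 1*(-51) = (1134*(-1/7) - 2190*1/2350) + 51 = (-162 - 219/235) + 51 = -38289/235 + 51 = -26304/235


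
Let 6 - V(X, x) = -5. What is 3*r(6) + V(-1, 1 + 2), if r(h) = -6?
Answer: -7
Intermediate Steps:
V(X, x) = 11 (V(X, x) = 6 - 1*(-5) = 6 + 5 = 11)
3*r(6) + V(-1, 1 + 2) = 3*(-6) + 11 = -18 + 11 = -7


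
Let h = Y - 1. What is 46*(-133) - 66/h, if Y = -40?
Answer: -250772/41 ≈ -6116.4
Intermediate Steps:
h = -41 (h = -40 - 1 = -41)
46*(-133) - 66/h = 46*(-133) - 66/(-41) = -6118 - 66*(-1/41) = -6118 + 66/41 = -250772/41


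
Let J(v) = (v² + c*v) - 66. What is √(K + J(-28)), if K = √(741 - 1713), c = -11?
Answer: 3*√(114 + 2*I*√3) ≈ 32.035 + 0.48661*I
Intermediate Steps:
J(v) = -66 + v² - 11*v (J(v) = (v² - 11*v) - 66 = -66 + v² - 11*v)
K = 18*I*√3 (K = √(-972) = 18*I*√3 ≈ 31.177*I)
√(K + J(-28)) = √(18*I*√3 + (-66 + (-28)² - 11*(-28))) = √(18*I*√3 + (-66 + 784 + 308)) = √(18*I*√3 + 1026) = √(1026 + 18*I*√3)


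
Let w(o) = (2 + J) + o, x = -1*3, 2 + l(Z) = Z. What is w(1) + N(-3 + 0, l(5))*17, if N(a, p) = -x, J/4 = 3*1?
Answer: 66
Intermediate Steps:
J = 12 (J = 4*(3*1) = 4*3 = 12)
l(Z) = -2 + Z
x = -3
w(o) = 14 + o (w(o) = (2 + 12) + o = 14 + o)
N(a, p) = 3 (N(a, p) = -1*(-3) = 3)
w(1) + N(-3 + 0, l(5))*17 = (14 + 1) + 3*17 = 15 + 51 = 66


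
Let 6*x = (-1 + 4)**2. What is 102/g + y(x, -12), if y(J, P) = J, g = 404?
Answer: 177/101 ≈ 1.7525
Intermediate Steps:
x = 3/2 (x = (-1 + 4)**2/6 = (1/6)*3**2 = (1/6)*9 = 3/2 ≈ 1.5000)
102/g + y(x, -12) = 102/404 + 3/2 = 102*(1/404) + 3/2 = 51/202 + 3/2 = 177/101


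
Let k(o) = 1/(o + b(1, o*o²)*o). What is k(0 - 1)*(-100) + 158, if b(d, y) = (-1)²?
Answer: 208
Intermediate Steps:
b(d, y) = 1
k(o) = 1/(2*o) (k(o) = 1/(o + 1*o) = 1/(o + o) = 1/(2*o))
k(0 - 1)*(-100) + 158 = (1/(2*(0 - 1)))*(-100) + 158 = ((½)/(-1))*(-100) + 158 = ((½)*(-1))*(-100) + 158 = -½*(-100) + 158 = 50 + 158 = 208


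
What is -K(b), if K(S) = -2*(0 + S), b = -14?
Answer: -28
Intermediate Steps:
K(S) = -2*S
-K(b) = -(-2)*(-14) = -1*28 = -28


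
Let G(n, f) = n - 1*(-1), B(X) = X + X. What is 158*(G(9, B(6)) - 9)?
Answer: 158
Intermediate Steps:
B(X) = 2*X
G(n, f) = 1 + n (G(n, f) = n + 1 = 1 + n)
158*(G(9, B(6)) - 9) = 158*((1 + 9) - 9) = 158*(10 - 9) = 158*1 = 158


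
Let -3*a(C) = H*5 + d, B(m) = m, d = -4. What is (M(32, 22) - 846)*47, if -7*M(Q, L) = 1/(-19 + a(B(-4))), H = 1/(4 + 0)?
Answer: -60397914/1519 ≈ -39762.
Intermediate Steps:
H = ¼ (H = 1/4 = ¼ ≈ 0.25000)
a(C) = 11/12 (a(C) = -((¼)*5 - 4)/3 = -(5/4 - 4)/3 = -⅓*(-11/4) = 11/12)
M(Q, L) = 12/1519 (M(Q, L) = -1/(7*(-19 + 11/12)) = -1/(7*(-217/12)) = -⅐*(-12/217) = 12/1519)
(M(32, 22) - 846)*47 = (12/1519 - 846)*47 = -1285062/1519*47 = -60397914/1519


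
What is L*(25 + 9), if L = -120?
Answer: -4080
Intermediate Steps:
L*(25 + 9) = -120*(25 + 9) = -120*34 = -4080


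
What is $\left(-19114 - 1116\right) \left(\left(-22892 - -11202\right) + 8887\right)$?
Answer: $56704690$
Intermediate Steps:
$\left(-19114 - 1116\right) \left(\left(-22892 - -11202\right) + 8887\right) = - 20230 \left(\left(-22892 + 11202\right) + 8887\right) = - 20230 \left(-11690 + 8887\right) = \left(-20230\right) \left(-2803\right) = 56704690$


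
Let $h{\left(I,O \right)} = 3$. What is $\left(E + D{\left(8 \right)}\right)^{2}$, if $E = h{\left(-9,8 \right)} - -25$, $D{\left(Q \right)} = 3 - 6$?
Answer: $625$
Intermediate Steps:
$D{\left(Q \right)} = -3$ ($D{\left(Q \right)} = 3 - 6 = -3$)
$E = 28$ ($E = 3 - -25 = 3 + 25 = 28$)
$\left(E + D{\left(8 \right)}\right)^{2} = \left(28 - 3\right)^{2} = 25^{2} = 625$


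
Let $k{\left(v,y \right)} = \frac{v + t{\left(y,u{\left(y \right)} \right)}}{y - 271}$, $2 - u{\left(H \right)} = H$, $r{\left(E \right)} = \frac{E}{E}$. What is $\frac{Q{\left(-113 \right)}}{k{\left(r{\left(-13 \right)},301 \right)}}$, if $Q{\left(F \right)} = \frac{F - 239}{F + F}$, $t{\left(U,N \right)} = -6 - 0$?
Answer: $- \frac{1056}{113} \approx -9.3451$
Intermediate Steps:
$r{\left(E \right)} = 1$
$u{\left(H \right)} = 2 - H$
$t{\left(U,N \right)} = -6$ ($t{\left(U,N \right)} = -6 + 0 = -6$)
$Q{\left(F \right)} = \frac{-239 + F}{2 F}$
$k{\left(v,y \right)} = \frac{-6 + v}{-271 + y}$ ($k{\left(v,y \right)} = \frac{v - 6}{y - 271} = \frac{-6 + v}{-271 + y}$)
$\frac{Q{\left(-113 \right)}}{k{\left(r{\left(-13 \right)},301 \right)}} = \frac{\frac{1}{2} \frac{1}{-113} \left(-239 - 113\right)}{\frac{1}{-271 + 301} \left(-6 + 1\right)} = \frac{\frac{1}{2} \left(- \frac{1}{113}\right) \left(-352\right)}{\frac{1}{30} \left(-5\right)} = \frac{176}{113 \cdot \frac{1}{30} \left(-5\right)} = \frac{176}{113 \left(- \frac{1}{6}\right)} = \frac{176}{113} \left(-6\right) = - \frac{1056}{113}$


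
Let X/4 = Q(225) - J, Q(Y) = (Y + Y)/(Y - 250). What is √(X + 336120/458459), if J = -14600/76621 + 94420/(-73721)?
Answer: 4*I*√27404024121832780883629969829927/2589640844102119 ≈ 8.0859*I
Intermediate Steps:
Q(Y) = 2*Y/(-250 + Y) (Q(Y) = (2*Y)/(-250 + Y) = 2*Y/(-250 + Y))
J = -8310881420/5648576741 (J = -14600*1/76621 + 94420*(-1/73721) = -14600/76621 - 94420/73721 = -8310881420/5648576741 ≈ -1.4713)
X = -373453999672/5648576741 (X = 4*(2*225/(-250 + 225) - 1*(-8310881420/5648576741)) = 4*(2*225/(-25) + 8310881420/5648576741) = 4*(2*225*(-1/25) + 8310881420/5648576741) = 4*(-18 + 8310881420/5648576741) = 4*(-93363499918/5648576741) = -373453999672/5648576741 ≈ -66.115)
√(X + 336120/458459) = √(-373453999672/5648576741 + 336120/458459) = √(-169314747621440528/2589640844102119) = 4*I*√27404024121832780883629969829927/2589640844102119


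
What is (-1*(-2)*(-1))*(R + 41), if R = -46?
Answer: 10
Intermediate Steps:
(-1*(-2)*(-1))*(R + 41) = (-1*(-2)*(-1))*(-46 + 41) = (2*(-1))*(-5) = -2*(-5) = 10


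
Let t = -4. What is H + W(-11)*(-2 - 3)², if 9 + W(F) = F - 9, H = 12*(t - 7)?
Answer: -857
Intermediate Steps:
H = -132 (H = 12*(-4 - 7) = 12*(-11) = -132)
W(F) = -18 + F (W(F) = -9 + (F - 9) = -9 + (-9 + F) = -18 + F)
H + W(-11)*(-2 - 3)² = -132 + (-18 - 11)*(-2 - 3)² = -132 - 29*(-5)² = -132 - 29*25 = -132 - 725 = -857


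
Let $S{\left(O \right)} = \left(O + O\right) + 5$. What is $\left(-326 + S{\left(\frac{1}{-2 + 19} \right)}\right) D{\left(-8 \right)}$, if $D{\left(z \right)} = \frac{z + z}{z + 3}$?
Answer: $- \frac{17456}{17} \approx -1026.8$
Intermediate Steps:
$D{\left(z \right)} = \frac{2 z}{3 + z}$
$S{\left(O \right)} = 5 + 2 O$ ($S{\left(O \right)} = 2 O + 5 = 5 + 2 O$)
$\left(-326 + S{\left(\frac{1}{-2 + 19} \right)}\right) D{\left(-8 \right)} = \left(-326 + \left(5 + \frac{2}{-2 + 19}\right)\right) 2 \left(-8\right) \frac{1}{3 - 8} = \left(-326 + \left(5 + \frac{2}{17}\right)\right) 2 \left(-8\right) \frac{1}{-5} = \left(-326 + \left(5 + 2 \cdot \frac{1}{17}\right)\right) 2 \left(-8\right) \left(- \frac{1}{5}\right) = \left(-326 + \left(5 + \frac{2}{17}\right)\right) \frac{16}{5} = \left(-326 + \frac{87}{17}\right) \frac{16}{5} = \left(- \frac{5455}{17}\right) \frac{16}{5} = - \frac{17456}{17}$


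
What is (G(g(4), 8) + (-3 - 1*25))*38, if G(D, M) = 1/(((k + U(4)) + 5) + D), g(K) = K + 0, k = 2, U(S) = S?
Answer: -15922/15 ≈ -1061.5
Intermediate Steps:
g(K) = K
G(D, M) = 1/(11 + D) (G(D, M) = 1/(((2 + 4) + 5) + D) = 1/((6 + 5) + D) = 1/(11 + D))
(G(g(4), 8) + (-3 - 1*25))*38 = (1/(11 + 4) + (-3 - 1*25))*38 = (1/15 + (-3 - 25))*38 = (1/15 - 28)*38 = -419/15*38 = -15922/15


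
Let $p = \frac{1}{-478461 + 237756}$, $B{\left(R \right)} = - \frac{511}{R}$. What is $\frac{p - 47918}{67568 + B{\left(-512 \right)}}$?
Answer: $- \frac{5905460321792}{8327268185535} \approx -0.70917$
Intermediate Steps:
$p = - \frac{1}{240705}$ ($p = \frac{1}{-240705} = - \frac{1}{240705} \approx -4.1545 \cdot 10^{-6}$)
$\frac{p - 47918}{67568 + B{\left(-512 \right)}} = \frac{- \frac{1}{240705} - 47918}{67568 - \frac{511}{-512}} = - \frac{11534102191}{240705 \left(67568 - - \frac{511}{512}\right)} = - \frac{11534102191}{240705 \left(67568 + \frac{511}{512}\right)} = - \frac{11534102191}{240705 \cdot \frac{34595327}{512}} = \left(- \frac{11534102191}{240705}\right) \frac{512}{34595327} = - \frac{5905460321792}{8327268185535}$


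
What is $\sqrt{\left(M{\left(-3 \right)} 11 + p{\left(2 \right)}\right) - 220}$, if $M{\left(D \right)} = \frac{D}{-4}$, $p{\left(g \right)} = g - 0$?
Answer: $\frac{i \sqrt{839}}{2} \approx 14.483 i$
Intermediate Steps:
$p{\left(g \right)} = g$ ($p{\left(g \right)} = g + 0 = g$)
$M{\left(D \right)} = - \frac{D}{4}$ ($M{\left(D \right)} = D \left(- \frac{1}{4}\right) = - \frac{D}{4}$)
$\sqrt{\left(M{\left(-3 \right)} 11 + p{\left(2 \right)}\right) - 220} = \sqrt{\left(\left(- \frac{1}{4}\right) \left(-3\right) 11 + 2\right) - 220} = \sqrt{\left(\frac{3}{4} \cdot 11 + 2\right) - 220} = \sqrt{\left(\frac{33}{4} + 2\right) - 220} = \sqrt{\frac{41}{4} - 220} = \sqrt{- \frac{839}{4}} = \frac{i \sqrt{839}}{2}$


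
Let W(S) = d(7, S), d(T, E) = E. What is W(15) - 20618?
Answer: -20603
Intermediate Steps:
W(S) = S
W(15) - 20618 = 15 - 20618 = -20603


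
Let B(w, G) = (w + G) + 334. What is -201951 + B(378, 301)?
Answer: -200938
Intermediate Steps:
B(w, G) = 334 + G + w (B(w, G) = (G + w) + 334 = 334 + G + w)
-201951 + B(378, 301) = -201951 + (334 + 301 + 378) = -201951 + 1013 = -200938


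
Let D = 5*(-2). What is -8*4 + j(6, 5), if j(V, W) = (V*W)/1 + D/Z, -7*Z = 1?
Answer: 68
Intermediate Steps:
D = -10
Z = -⅐ (Z = -⅐*1 = -⅐ ≈ -0.14286)
j(V, W) = 70 + V*W (j(V, W) = (V*W)/1 - 10/(-⅐) = (V*W)*1 - 10*(-7) = V*W + 70 = 70 + V*W)
-8*4 + j(6, 5) = -8*4 + (70 + 6*5) = -32 + (70 + 30) = -32 + 100 = 68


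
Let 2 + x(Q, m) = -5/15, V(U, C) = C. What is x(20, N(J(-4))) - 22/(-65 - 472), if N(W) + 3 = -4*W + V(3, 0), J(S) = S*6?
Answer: -1231/537 ≈ -2.2924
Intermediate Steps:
J(S) = 6*S
N(W) = -3 - 4*W (N(W) = -3 + (-4*W + 0) = -3 - 4*W)
x(Q, m) = -7/3 (x(Q, m) = -2 - 5/15 = -2 - 5*1/15 = -2 - 1/3 = -7/3)
x(20, N(J(-4))) - 22/(-65 - 472) = -7/3 - 22/(-65 - 472) = -7/3 - 22/(-537) = -7/3 - 1/537*(-22) = -7/3 + 22/537 = -1231/537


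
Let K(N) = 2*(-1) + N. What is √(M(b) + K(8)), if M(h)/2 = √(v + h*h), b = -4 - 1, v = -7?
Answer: √(6 + 6*√2) ≈ 3.8060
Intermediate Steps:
K(N) = -2 + N
b = -5
M(h) = 2*√(-7 + h²) (M(h) = 2*√(-7 + h*h) = 2*√(-7 + h²))
√(M(b) + K(8)) = √(2*√(-7 + (-5)²) + (-2 + 8)) = √(2*√(-7 + 25) + 6) = √(2*√18 + 6) = √(2*(3*√2) + 6) = √(6*√2 + 6) = √(6 + 6*√2)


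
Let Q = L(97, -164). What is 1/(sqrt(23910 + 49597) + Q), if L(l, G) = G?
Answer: 164/46611 + sqrt(73507)/46611 ≈ 0.0093352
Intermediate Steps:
Q = -164
1/(sqrt(23910 + 49597) + Q) = 1/(sqrt(23910 + 49597) - 164) = 1/(sqrt(73507) - 164) = 1/(-164 + sqrt(73507))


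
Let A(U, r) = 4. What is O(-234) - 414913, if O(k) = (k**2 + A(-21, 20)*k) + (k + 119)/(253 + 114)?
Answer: -132521246/367 ≈ -3.6109e+5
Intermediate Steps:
O(k) = 119/367 + k**2 + 1469*k/367 (O(k) = (k**2 + 4*k) + (k + 119)/(253 + 114) = (k**2 + 4*k) + (119 + k)/367 = (k**2 + 4*k) + (119 + k)*(1/367) = (k**2 + 4*k) + (119/367 + k/367) = 119/367 + k**2 + 1469*k/367)
O(-234) - 414913 = (119/367 + (-234)**2 + (1469/367)*(-234)) - 414913 = (119/367 + 54756 - 343746/367) - 414913 = 19751825/367 - 414913 = -132521246/367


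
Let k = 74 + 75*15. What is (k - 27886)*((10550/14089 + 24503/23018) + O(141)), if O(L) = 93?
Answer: -820572373792611/324300602 ≈ -2.5303e+6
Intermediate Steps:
k = 1199 (k = 74 + 1125 = 1199)
(k - 27886)*((10550/14089 + 24503/23018) + O(141)) = (1199 - 27886)*((10550/14089 + 24503/23018) + 93) = -26687*((10550*(1/14089) + 24503*(1/23018)) + 93) = -26687*((10550/14089 + 24503/23018) + 93) = -26687*(588062667/324300602 + 93) = -26687*30748018653/324300602 = -820572373792611/324300602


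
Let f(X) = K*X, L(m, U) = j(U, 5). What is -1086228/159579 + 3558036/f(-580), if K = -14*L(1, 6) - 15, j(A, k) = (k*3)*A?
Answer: -7544463/3780875 ≈ -1.9954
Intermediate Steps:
j(A, k) = 3*A*k (j(A, k) = (3*k)*A = 3*A*k)
L(m, U) = 15*U (L(m, U) = 3*U*5 = 15*U)
K = -1275 (K = -210*6 - 15 = -14*90 - 15 = -1260 - 15 = -1275)
f(X) = -1275*X
-1086228/159579 + 3558036/f(-580) = -1086228/159579 + 3558036/((-1275*(-580))) = -1086228*1/159579 + 3558036/739500 = -120692/17731 + 3558036*(1/739500) = -120692/17731 + 296503/61625 = -7544463/3780875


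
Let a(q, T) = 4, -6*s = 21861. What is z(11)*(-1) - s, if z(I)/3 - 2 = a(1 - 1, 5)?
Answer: 7251/2 ≈ 3625.5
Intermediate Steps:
s = -7287/2 (s = -1/6*21861 = -7287/2 ≈ -3643.5)
z(I) = 18 (z(I) = 6 + 3*4 = 6 + 12 = 18)
z(11)*(-1) - s = 18*(-1) - 1*(-7287/2) = -18 + 7287/2 = 7251/2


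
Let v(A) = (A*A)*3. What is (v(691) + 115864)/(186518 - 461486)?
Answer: -1548307/274968 ≈ -5.6309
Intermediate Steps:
v(A) = 3*A² (v(A) = A²*3 = 3*A²)
(v(691) + 115864)/(186518 - 461486) = (3*691² + 115864)/(186518 - 461486) = (3*477481 + 115864)/(-274968) = (1432443 + 115864)*(-1/274968) = 1548307*(-1/274968) = -1548307/274968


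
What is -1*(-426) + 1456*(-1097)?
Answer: -1596806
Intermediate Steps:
-1*(-426) + 1456*(-1097) = 426 - 1597232 = -1596806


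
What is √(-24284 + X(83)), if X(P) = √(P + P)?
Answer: √(-24284 + √166) ≈ 155.79*I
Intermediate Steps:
X(P) = √2*√P (X(P) = √(2*P) = √2*√P)
√(-24284 + X(83)) = √(-24284 + √2*√83) = √(-24284 + √166)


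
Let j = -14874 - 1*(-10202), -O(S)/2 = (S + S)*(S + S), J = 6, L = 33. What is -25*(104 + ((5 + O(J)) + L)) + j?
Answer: -1022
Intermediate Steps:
O(S) = -8*S² (O(S) = -2*(S + S)*(S + S) = -2*2*S*2*S = -8*S²)
j = -4672 (j = -14874 + 10202 = -4672)
-25*(104 + ((5 + O(J)) + L)) + j = -25*(104 + ((5 - 8*6²) + 33)) - 4672 = -25*(104 + ((5 - 8*36) + 33)) - 4672 = -25*(104 + ((5 - 288) + 33)) - 4672 = -25*(104 + (-283 + 33)) - 4672 = -25*(104 - 250) - 4672 = -25*(-146) - 4672 = 3650 - 4672 = -1022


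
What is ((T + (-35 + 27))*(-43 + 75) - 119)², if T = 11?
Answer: 529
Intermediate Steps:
((T + (-35 + 27))*(-43 + 75) - 119)² = ((11 + (-35 + 27))*(-43 + 75) - 119)² = ((11 - 8)*32 - 119)² = (3*32 - 119)² = (96 - 119)² = (-23)² = 529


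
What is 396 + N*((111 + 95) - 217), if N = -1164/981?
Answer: 133760/327 ≈ 409.05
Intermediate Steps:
N = -388/327 (N = -1164*1/981 = -388/327 ≈ -1.1865)
396 + N*((111 + 95) - 217) = 396 - 388*((111 + 95) - 217)/327 = 396 - 388*(206 - 217)/327 = 396 - 388/327*(-11) = 396 + 4268/327 = 133760/327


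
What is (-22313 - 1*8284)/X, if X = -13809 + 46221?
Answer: -10199/10804 ≈ -0.94400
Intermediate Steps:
X = 32412
(-22313 - 1*8284)/X = (-22313 - 1*8284)/32412 = (-22313 - 8284)*(1/32412) = -30597*1/32412 = -10199/10804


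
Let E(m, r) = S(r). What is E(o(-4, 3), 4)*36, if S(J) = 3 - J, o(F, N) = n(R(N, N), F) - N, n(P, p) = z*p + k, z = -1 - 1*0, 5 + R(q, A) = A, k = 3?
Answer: -36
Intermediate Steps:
R(q, A) = -5 + A
z = -1 (z = -1 + 0 = -1)
n(P, p) = 3 - p (n(P, p) = -p + 3 = 3 - p)
o(F, N) = 3 - F - N (o(F, N) = (3 - F) - N = 3 - F - N)
E(m, r) = 3 - r
E(o(-4, 3), 4)*36 = (3 - 1*4)*36 = (3 - 4)*36 = -1*36 = -36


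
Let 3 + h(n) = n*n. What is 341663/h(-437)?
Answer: 341663/190966 ≈ 1.7891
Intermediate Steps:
h(n) = -3 + n² (h(n) = -3 + n*n = -3 + n²)
341663/h(-437) = 341663/(-3 + (-437)²) = 341663/(-3 + 190969) = 341663/190966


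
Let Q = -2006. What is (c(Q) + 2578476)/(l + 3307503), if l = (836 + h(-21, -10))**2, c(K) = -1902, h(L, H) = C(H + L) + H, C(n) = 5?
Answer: 61347/95192 ≈ 0.64445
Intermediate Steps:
h(L, H) = 5 + H
l = 690561 (l = (836 + (5 - 10))**2 = (836 - 5)**2 = 831**2 = 690561)
(c(Q) + 2578476)/(l + 3307503) = (-1902 + 2578476)/(690561 + 3307503) = 2576574/3998064 = 2576574*(1/3998064) = 61347/95192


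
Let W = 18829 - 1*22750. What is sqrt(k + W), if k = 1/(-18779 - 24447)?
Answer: I*sqrt(7326337868222)/43226 ≈ 62.618*I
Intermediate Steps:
k = -1/43226 (k = 1/(-43226) = -1/43226 ≈ -2.3134e-5)
W = -3921 (W = 18829 - 22750 = -3921)
sqrt(k + W) = sqrt(-1/43226 - 3921) = sqrt(-169489147/43226) = I*sqrt(7326337868222)/43226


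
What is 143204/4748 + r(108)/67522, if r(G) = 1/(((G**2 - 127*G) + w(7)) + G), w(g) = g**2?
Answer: 4580887955003/151881623530 ≈ 30.161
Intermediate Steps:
r(G) = 1/(49 + G**2 - 126*G) (r(G) = 1/(((G**2 - 127*G) + 7**2) + G) = 1/(((G**2 - 127*G) + 49) + G) = 1/((49 + G**2 - 127*G) + G) = 1/(49 + G**2 - 126*G))
143204/4748 + r(108)/67522 = 143204/4748 + 1/((49 + 108**2 - 126*108)*67522) = 143204*(1/4748) + (1/67522)/(49 + 11664 - 13608) = 35801/1187 + (1/67522)/(-1895) = 35801/1187 - 1/1895*1/67522 = 35801/1187 - 1/127954190 = 4580887955003/151881623530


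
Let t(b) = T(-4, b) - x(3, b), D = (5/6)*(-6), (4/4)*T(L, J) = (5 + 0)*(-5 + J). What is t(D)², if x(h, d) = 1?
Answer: 2601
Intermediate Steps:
T(L, J) = -25 + 5*J (T(L, J) = (5 + 0)*(-5 + J) = 5*(-5 + J) = -25 + 5*J)
D = -5 (D = (5*(⅙))*(-6) = (⅚)*(-6) = -5)
t(b) = -26 + 5*b (t(b) = (-25 + 5*b) - 1*1 = (-25 + 5*b) - 1 = -26 + 5*b)
t(D)² = (-26 + 5*(-5))² = (-26 - 25)² = (-51)² = 2601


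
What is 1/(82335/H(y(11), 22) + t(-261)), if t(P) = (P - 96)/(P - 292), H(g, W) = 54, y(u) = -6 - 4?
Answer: 1422/2169073 ≈ 0.00065558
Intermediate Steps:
y(u) = -10
t(P) = (-96 + P)/(-292 + P)
1/(82335/H(y(11), 22) + t(-261)) = 1/(82335/54 + (-96 - 261)/(-292 - 261)) = 1/(82335*(1/54) - 357/(-553)) = 1/(27445/18 - 1/553*(-357)) = 1/(27445/18 + 51/79) = 1/(2169073/1422) = 1422/2169073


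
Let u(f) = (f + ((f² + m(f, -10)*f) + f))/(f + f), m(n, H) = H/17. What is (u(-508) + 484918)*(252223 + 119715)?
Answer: 3064508763400/17 ≈ 1.8027e+11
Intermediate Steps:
m(n, H) = H/17 (m(n, H) = H*(1/17) = H/17)
u(f) = (f² + 24*f/17)/(2*f) (u(f) = (f + ((f² + ((1/17)*(-10))*f) + f))/(f + f) = (f + ((f² - 10*f/17) + f))/((2*f)) = (f + (f² + 7*f/17))*(1/(2*f)) = (f² + 24*f/17)*(1/(2*f)) = (f² + 24*f/17)/(2*f))
(u(-508) + 484918)*(252223 + 119715) = ((12/17 + (½)*(-508)) + 484918)*(252223 + 119715) = ((12/17 - 254) + 484918)*371938 = (-4306/17 + 484918)*371938 = (8239300/17)*371938 = 3064508763400/17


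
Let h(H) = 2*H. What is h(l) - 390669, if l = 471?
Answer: -389727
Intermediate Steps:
h(l) - 390669 = 2*471 - 390669 = 942 - 390669 = -389727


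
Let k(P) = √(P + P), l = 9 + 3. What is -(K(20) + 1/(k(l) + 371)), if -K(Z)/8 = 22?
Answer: 24220221/137617 + 2*√6/137617 ≈ 176.00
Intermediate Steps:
l = 12
K(Z) = -176 (K(Z) = -8*22 = -176)
k(P) = √2*√P (k(P) = √(2*P) = √2*√P)
-(K(20) + 1/(k(l) + 371)) = -(-176 + 1/(√2*√12 + 371)) = -(-176 + 1/(√2*(2*√3) + 371)) = -(-176 + 1/(2*√6 + 371)) = -(-176 + 1/(371 + 2*√6)) = 176 - 1/(371 + 2*√6)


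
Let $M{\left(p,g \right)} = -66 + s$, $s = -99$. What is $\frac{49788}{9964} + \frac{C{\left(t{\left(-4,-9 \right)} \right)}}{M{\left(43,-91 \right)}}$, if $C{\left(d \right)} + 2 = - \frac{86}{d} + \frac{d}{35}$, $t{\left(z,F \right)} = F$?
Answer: $\frac{58291456}{11769975} \approx 4.9526$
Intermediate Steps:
$M{\left(p,g \right)} = -165$ ($M{\left(p,g \right)} = -66 - 99 = -165$)
$C{\left(d \right)} = -2 - \frac{86}{d} + \frac{d}{35}$ ($C{\left(d \right)} = -2 + \left(- \frac{86}{d} + \frac{d}{35}\right) = -2 - \frac{86}{d} + \frac{d}{35}$)
$\frac{49788}{9964} + \frac{C{\left(t{\left(-4,-9 \right)} \right)}}{M{\left(43,-91 \right)}} = \frac{49788}{9964} + \frac{-2 - \frac{86}{-9} + \frac{1}{35} \left(-9\right)}{-165} = 49788 \cdot \frac{1}{9964} + \left(-2 - - \frac{86}{9} - \frac{9}{35}\right) \left(- \frac{1}{165}\right) = \frac{12447}{2491} + \left(-2 + \frac{86}{9} - \frac{9}{35}\right) \left(- \frac{1}{165}\right) = \frac{12447}{2491} + \frac{2299}{315} \left(- \frac{1}{165}\right) = \frac{12447}{2491} - \frac{209}{4725} = \frac{58291456}{11769975}$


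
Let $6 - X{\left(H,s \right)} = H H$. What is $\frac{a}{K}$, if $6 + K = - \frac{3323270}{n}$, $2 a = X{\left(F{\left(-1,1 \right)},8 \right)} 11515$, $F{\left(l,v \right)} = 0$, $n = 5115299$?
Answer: $- \frac{176708003955}{34015064} \approx -5195.0$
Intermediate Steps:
$X{\left(H,s \right)} = 6 - H^{2}$ ($X{\left(H,s \right)} = 6 - H H = 6 - H^{2}$)
$a = 34545$ ($a = \frac{\left(6 - 0^{2}\right) 11515}{2} = \frac{\left(6 - 0\right) 11515}{2} = \frac{\left(6 + 0\right) 11515}{2} = \frac{6 \cdot 11515}{2} = \frac{1}{2} \cdot 69090 = 34545$)
$K = - \frac{34015064}{5115299}$ ($K = -6 - \frac{3323270}{5115299} = - \frac{34015064}{5115299} \approx -6.6497$)
$\frac{a}{K} = \frac{34545}{- \frac{34015064}{5115299}} = 34545 \left(- \frac{5115299}{34015064}\right) = - \frac{176708003955}{34015064}$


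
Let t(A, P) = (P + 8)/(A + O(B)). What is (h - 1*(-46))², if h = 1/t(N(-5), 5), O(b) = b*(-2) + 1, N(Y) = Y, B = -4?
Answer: 362404/169 ≈ 2144.4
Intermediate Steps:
O(b) = 1 - 2*b (O(b) = -2*b + 1 = 1 - 2*b)
t(A, P) = (8 + P)/(9 + A) (t(A, P) = (P + 8)/(A + (1 - 2*(-4))) = (8 + P)/(A + (1 + 8)) = (8 + P)/(A + 9) = (8 + P)/(9 + A))
h = 4/13 (h = 1/((8 + 5)/(9 - 5)) = 1/(13/4) = 4/13 ≈ 0.30769)
(h - 1*(-46))² = (4/13 - 1*(-46))² = (4/13 + 46)² = (602/13)² = 362404/169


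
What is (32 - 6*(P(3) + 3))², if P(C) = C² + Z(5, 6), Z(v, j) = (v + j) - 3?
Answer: 7744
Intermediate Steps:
Z(v, j) = -3 + j + v (Z(v, j) = (j + v) - 3 = -3 + j + v)
P(C) = 8 + C² (P(C) = C² + (-3 + 6 + 5) = C² + 8 = 8 + C²)
(32 - 6*(P(3) + 3))² = (32 - 6*((8 + 3²) + 3))² = (32 - 6*((8 + 9) + 3))² = (32 - 6*(17 + 3))² = (32 - 6*20)² = (32 - 120)² = (-88)² = 7744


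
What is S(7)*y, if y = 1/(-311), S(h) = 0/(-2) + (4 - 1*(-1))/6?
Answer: -5/1866 ≈ -0.0026795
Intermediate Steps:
S(h) = 5/6 (S(h) = 0*(-1/2) + (4 + 1)*(1/6) = 0 + 5*(1/6) = 0 + 5/6 = 5/6)
y = -1/311 ≈ -0.0032154
S(7)*y = (5/6)*(-1/311) = -5/1866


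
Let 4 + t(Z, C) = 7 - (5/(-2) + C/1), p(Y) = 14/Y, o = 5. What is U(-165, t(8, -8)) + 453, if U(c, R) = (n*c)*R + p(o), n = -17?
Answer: 383233/10 ≈ 38323.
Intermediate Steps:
t(Z, C) = 11/2 - C (t(Z, C) = -4 + (7 - (5/(-2) + C/1)) = -4 + (7 - (5*(-1/2) + C*1)) = -4 + (7 - (-5/2 + C)) = -4 + (7 + (5/2 - C)) = -4 + (19/2 - C) = 11/2 - C)
U(c, R) = 14/5 - 17*R*c (U(c, R) = (-17*c)*R + 14/5 = -17*R*c + 14*(1/5) = -17*R*c + 14/5 = 14/5 - 17*R*c)
U(-165, t(8, -8)) + 453 = (14/5 - 17*(11/2 - 1*(-8))*(-165)) + 453 = (14/5 - 17*(11/2 + 8)*(-165)) + 453 = (14/5 - 17*27/2*(-165)) + 453 = (14/5 + 75735/2) + 453 = 378703/10 + 453 = 383233/10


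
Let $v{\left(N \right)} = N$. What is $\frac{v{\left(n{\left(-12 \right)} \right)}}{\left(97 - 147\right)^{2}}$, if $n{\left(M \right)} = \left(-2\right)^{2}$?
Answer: $\frac{1}{625} \approx 0.0016$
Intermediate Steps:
$n{\left(M \right)} = 4$
$\frac{v{\left(n{\left(-12 \right)} \right)}}{\left(97 - 147\right)^{2}} = \frac{4}{\left(97 - 147\right)^{2}} = \frac{4}{\left(-50\right)^{2}} = \frac{4}{2500} = 4 \cdot \frac{1}{2500} = \frac{1}{625}$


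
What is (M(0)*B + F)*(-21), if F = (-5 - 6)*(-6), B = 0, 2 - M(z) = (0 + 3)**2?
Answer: -1386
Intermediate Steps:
M(z) = -7 (M(z) = 2 - (0 + 3)**2 = 2 - 1*3**2 = 2 - 1*9 = 2 - 9 = -7)
F = 66 (F = -11*(-6) = 66)
(M(0)*B + F)*(-21) = (-7*0 + 66)*(-21) = (0 + 66)*(-21) = 66*(-21) = -1386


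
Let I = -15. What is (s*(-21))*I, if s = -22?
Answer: -6930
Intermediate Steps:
(s*(-21))*I = -22*(-21)*(-15) = 462*(-15) = -6930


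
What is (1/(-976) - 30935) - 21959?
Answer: -51624545/976 ≈ -52894.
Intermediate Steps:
(1/(-976) - 30935) - 21959 = (-1/976 - 30935) - 21959 = -30192561/976 - 21959 = -51624545/976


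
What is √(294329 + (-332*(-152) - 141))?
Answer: 2*√86163 ≈ 587.07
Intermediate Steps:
√(294329 + (-332*(-152) - 141)) = √(294329 + (50464 - 141)) = √(294329 + 50323) = √344652 = 2*√86163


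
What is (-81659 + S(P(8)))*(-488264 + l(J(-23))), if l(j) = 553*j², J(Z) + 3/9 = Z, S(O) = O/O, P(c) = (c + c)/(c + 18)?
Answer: 137567272808/9 ≈ 1.5285e+10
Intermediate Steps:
P(c) = 2*c/(18 + c) (P(c) = (2*c)/(18 + c) = 2*c/(18 + c))
S(O) = 1
J(Z) = -⅓ + Z
(-81659 + S(P(8)))*(-488264 + l(J(-23))) = (-81659 + 1)*(-488264 + 553*(-⅓ - 23)²) = -81658*(-488264 + 553*(-70/3)²) = -81658*(-488264 + 553*(4900/9)) = -81658*(-488264 + 2709700/9) = -81658*(-1684676/9) = 137567272808/9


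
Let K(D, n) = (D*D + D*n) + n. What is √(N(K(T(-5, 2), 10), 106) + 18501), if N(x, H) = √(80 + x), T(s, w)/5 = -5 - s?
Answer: √(18501 + 3*√10) ≈ 136.05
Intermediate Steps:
T(s, w) = -25 - 5*s (T(s, w) = 5*(-5 - s) = -25 - 5*s)
K(D, n) = n + D² + D*n (K(D, n) = (D² + D*n) + n = n + D² + D*n)
√(N(K(T(-5, 2), 10), 106) + 18501) = √(√(80 + (10 + (-25 - 5*(-5))² + (-25 - 5*(-5))*10)) + 18501) = √(√(80 + (10 + (-25 + 25)² + (-25 + 25)*10)) + 18501) = √(√(80 + (10 + 0² + 0*10)) + 18501) = √(√(80 + (10 + 0 + 0)) + 18501) = √(√(80 + 10) + 18501) = √(√90 + 18501) = √(3*√10 + 18501) = √(18501 + 3*√10)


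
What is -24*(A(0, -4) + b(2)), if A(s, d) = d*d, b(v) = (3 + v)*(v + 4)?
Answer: -1104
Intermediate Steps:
b(v) = (3 + v)*(4 + v)
A(s, d) = d²
-24*(A(0, -4) + b(2)) = -24*((-4)² + (12 + 2² + 7*2)) = -24*(16 + (12 + 4 + 14)) = -24*(16 + 30) = -24*46 = -1104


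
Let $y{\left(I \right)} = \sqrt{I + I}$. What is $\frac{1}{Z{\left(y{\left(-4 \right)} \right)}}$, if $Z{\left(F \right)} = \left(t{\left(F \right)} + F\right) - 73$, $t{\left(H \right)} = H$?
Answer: $- \frac{73}{5361} - \frac{4 i \sqrt{2}}{5361} \approx -0.013617 - 0.0010552 i$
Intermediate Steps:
$y{\left(I \right)} = \sqrt{2} \sqrt{I}$ ($y{\left(I \right)} = \sqrt{2 I} = \sqrt{2} \sqrt{I}$)
$Z{\left(F \right)} = -73 + 2 F$ ($Z{\left(F \right)} = \left(F + F\right) - 73 = 2 F - 73 = -73 + 2 F$)
$\frac{1}{Z{\left(y{\left(-4 \right)} \right)}} = \frac{1}{-73 + 2 \sqrt{2} \sqrt{-4}} = \frac{1}{-73 + 2 \sqrt{2} \cdot 2 i} = \frac{1}{-73 + 2 \cdot 2 i \sqrt{2}} = \frac{1}{-73 + 4 i \sqrt{2}}$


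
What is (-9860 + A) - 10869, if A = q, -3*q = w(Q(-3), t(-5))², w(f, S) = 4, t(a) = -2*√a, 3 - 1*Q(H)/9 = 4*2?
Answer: -62203/3 ≈ -20734.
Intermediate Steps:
Q(H) = -45 (Q(H) = 27 - 36*2 = 27 - 9*8 = 27 - 72 = -45)
q = -16/3 (q = -⅓*4² = -⅓*16 = -16/3 ≈ -5.3333)
A = -16/3 ≈ -5.3333
(-9860 + A) - 10869 = (-9860 - 16/3) - 10869 = -29596/3 - 10869 = -62203/3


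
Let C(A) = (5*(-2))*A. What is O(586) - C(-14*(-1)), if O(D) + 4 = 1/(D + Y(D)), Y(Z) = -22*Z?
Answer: 1673615/12306 ≈ 136.00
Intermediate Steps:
C(A) = -10*A
O(D) = -4 - 1/(21*D) (O(D) = -4 + 1/(D - 22*D) = -4 + 1/(-21*D) = -4 - 1/(21*D))
O(586) - C(-14*(-1)) = (-4 - 1/21/586) - (-10)*(-14*(-1)) = (-4 - 1/21*1/586) - (-10)*14 = (-4 - 1/12306) - 1*(-140) = -49225/12306 + 140 = 1673615/12306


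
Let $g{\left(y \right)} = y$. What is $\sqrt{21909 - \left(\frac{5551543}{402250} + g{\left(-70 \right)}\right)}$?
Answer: $\frac{\sqrt{142163214420630}}{80450} \approx 148.21$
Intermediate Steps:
$\sqrt{21909 - \left(\frac{5551543}{402250} + g{\left(-70 \right)}\right)} = \sqrt{21909 + \left(\left(\frac{3427}{-250} + \frac{1050}{-11263}\right) - -70\right)} = \sqrt{21909 + \left(\left(3427 \left(- \frac{1}{250}\right) + 1050 \left(- \frac{1}{11263}\right)\right) + 70\right)} = \sqrt{21909 + \left(\left(- \frac{3427}{250} - \frac{150}{1609}\right) + 70\right)} = \sqrt{21909 + \left(- \frac{5551543}{402250} + 70\right)} = \sqrt{21909 + \frac{22605957}{402250}} = \sqrt{\frac{8835501207}{402250}} = \frac{\sqrt{142163214420630}}{80450}$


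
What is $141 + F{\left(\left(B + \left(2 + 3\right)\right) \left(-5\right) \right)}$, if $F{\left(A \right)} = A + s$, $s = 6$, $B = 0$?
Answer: $122$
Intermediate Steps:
$F{\left(A \right)} = 6 + A$ ($F{\left(A \right)} = A + 6 = 6 + A$)
$141 + F{\left(\left(B + \left(2 + 3\right)\right) \left(-5\right) \right)} = 141 + \left(6 + \left(0 + \left(2 + 3\right)\right) \left(-5\right)\right) = 141 + \left(6 + \left(0 + 5\right) \left(-5\right)\right) = 141 + \left(6 + 5 \left(-5\right)\right) = 141 + \left(6 - 25\right) = 141 - 19 = 122$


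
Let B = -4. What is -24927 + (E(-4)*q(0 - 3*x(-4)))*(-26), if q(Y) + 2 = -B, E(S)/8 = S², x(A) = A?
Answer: -31583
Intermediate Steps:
E(S) = 8*S²
q(Y) = 2 (q(Y) = -2 - 1*(-4) = -2 + 4 = 2)
-24927 + (E(-4)*q(0 - 3*x(-4)))*(-26) = -24927 + ((8*(-4)²)*2)*(-26) = -24927 + ((8*16)*2)*(-26) = -24927 + (128*2)*(-26) = -24927 + 256*(-26) = -24927 - 6656 = -31583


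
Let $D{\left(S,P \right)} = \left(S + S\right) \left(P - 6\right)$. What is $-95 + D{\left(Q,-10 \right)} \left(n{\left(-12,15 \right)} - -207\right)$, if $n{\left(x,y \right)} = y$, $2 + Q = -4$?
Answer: $42529$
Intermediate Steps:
$Q = -6$ ($Q = -2 - 4 = -6$)
$D{\left(S,P \right)} = 2 S \left(-6 + P\right)$
$-95 + D{\left(Q,-10 \right)} \left(n{\left(-12,15 \right)} - -207\right) = -95 + 2 \left(-6\right) \left(-6 - 10\right) \left(15 - -207\right) = -95 + 2 \left(-6\right) \left(-16\right) \left(15 + 207\right) = -95 + 192 \cdot 222 = -95 + 42624 = 42529$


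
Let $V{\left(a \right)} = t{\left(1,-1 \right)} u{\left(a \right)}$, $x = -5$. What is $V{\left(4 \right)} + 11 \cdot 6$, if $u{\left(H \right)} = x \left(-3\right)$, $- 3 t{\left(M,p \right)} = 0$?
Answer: $66$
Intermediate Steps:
$t{\left(M,p \right)} = 0$ ($t{\left(M,p \right)} = \left(- \frac{1}{3}\right) 0 = 0$)
$u{\left(H \right)} = 15$ ($u{\left(H \right)} = \left(-5\right) \left(-3\right) = 15$)
$V{\left(a \right)} = 0$ ($V{\left(a \right)} = 0 \cdot 15 = 0$)
$V{\left(4 \right)} + 11 \cdot 6 = 0 + 11 \cdot 6 = 0 + 66 = 66$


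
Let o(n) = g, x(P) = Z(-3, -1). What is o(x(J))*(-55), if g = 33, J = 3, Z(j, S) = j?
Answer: -1815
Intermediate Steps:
x(P) = -3
o(n) = 33
o(x(J))*(-55) = 33*(-55) = -1815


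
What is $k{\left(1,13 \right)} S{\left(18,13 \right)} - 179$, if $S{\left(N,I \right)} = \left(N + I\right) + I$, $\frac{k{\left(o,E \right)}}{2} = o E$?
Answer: $965$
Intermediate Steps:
$k{\left(o,E \right)} = 2 E o$ ($k{\left(o,E \right)} = 2 o E = 2 E o$)
$S{\left(N,I \right)} = N + 2 I$ ($S{\left(N,I \right)} = \left(I + N\right) + I = N + 2 I$)
$k{\left(1,13 \right)} S{\left(18,13 \right)} - 179 = 2 \cdot 13 \cdot 1 \left(18 + 2 \cdot 13\right) - 179 = 26 \left(18 + 26\right) - 179 = 26 \cdot 44 - 179 = 1144 - 179 = 965$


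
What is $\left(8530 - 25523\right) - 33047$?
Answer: $-50040$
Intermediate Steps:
$\left(8530 - 25523\right) - 33047 = -16993 - 33047 = -50040$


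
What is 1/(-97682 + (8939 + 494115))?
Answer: 1/405372 ≈ 2.4669e-6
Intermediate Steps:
1/(-97682 + (8939 + 494115)) = 1/(-97682 + 503054) = 1/405372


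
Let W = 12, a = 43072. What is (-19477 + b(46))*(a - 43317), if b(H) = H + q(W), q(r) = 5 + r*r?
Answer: 4724090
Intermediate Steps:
q(r) = 5 + r**2
b(H) = 149 + H (b(H) = H + (5 + 12**2) = H + (5 + 144) = H + 149 = 149 + H)
(-19477 + b(46))*(a - 43317) = (-19477 + (149 + 46))*(43072 - 43317) = (-19477 + 195)*(-245) = -19282*(-245) = 4724090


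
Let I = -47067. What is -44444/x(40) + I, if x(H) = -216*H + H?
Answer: -101182939/2150 ≈ -47062.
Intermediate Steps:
x(H) = -215*H
-44444/x(40) + I = -44444/((-215*40)) - 47067 = -44444/(-8600) - 47067 = -44444*(-1/8600) - 47067 = 11111/2150 - 47067 = -101182939/2150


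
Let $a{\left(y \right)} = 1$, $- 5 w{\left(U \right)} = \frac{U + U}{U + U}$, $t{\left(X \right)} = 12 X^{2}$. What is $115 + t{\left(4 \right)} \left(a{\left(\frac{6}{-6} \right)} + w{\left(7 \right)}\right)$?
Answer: $\frac{1343}{5} \approx 268.6$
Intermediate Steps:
$w{\left(U \right)} = - \frac{1}{5}$ ($w{\left(U \right)} = - \frac{\left(U + U\right) \frac{1}{U + U}}{5} = - \frac{2 U \frac{1}{2 U}}{5} = \left(- \frac{1}{5}\right) 1 = - \frac{1}{5}$)
$115 + t{\left(4 \right)} \left(a{\left(\frac{6}{-6} \right)} + w{\left(7 \right)}\right) = 115 + 12 \cdot 4^{2} \left(1 - \frac{1}{5}\right) = 115 + 12 \cdot 16 \cdot \frac{4}{5} = 115 + 192 \cdot \frac{4}{5} = 115 + \frac{768}{5} = \frac{1343}{5}$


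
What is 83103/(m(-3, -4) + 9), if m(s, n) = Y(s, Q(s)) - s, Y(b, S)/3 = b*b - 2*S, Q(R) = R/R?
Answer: 27701/11 ≈ 2518.3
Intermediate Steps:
Q(R) = 1
Y(b, S) = -6*S + 3*b**2 (Y(b, S) = 3*(b*b - 2*S) = 3*(b**2 - 2*S) = -6*S + 3*b**2)
m(s, n) = -6 - s + 3*s**2 (m(s, n) = (-6*1 + 3*s**2) - s = (-6 + 3*s**2) - s = -6 - s + 3*s**2)
83103/(m(-3, -4) + 9) = 83103/((-6 - 1*(-3) + 3*(-3)**2) + 9) = 83103/((-6 + 3 + 3*9) + 9) = 83103/((-6 + 3 + 27) + 9) = 83103/(24 + 9) = 83103/33 = 83103*(1/33) = 27701/11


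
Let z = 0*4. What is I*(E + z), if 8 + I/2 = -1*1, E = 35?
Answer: -630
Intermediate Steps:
z = 0
I = -18 (I = -16 + 2*(-1*1) = -16 + 2*(-1) = -16 - 2 = -18)
I*(E + z) = -18*(35 + 0) = -18*35 = -630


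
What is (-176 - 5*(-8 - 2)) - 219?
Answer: -345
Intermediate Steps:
(-176 - 5*(-8 - 2)) - 219 = (-176 - 5*(-10)) - 219 = (-176 + 50) - 219 = -126 - 219 = -345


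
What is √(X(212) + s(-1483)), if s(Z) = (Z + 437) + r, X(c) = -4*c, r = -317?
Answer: I*√2211 ≈ 47.021*I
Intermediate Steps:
s(Z) = 120 + Z (s(Z) = (Z + 437) - 317 = (437 + Z) - 317 = 120 + Z)
√(X(212) + s(-1483)) = √(-4*212 + (120 - 1483)) = √(-848 - 1363) = √(-2211) = I*√2211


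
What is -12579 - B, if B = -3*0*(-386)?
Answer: -12579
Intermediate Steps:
B = 0 (B = 0*(-386) = 0)
-12579 - B = -12579 - 1*0 = -12579 + 0 = -12579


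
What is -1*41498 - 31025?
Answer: -72523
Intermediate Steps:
-1*41498 - 31025 = -41498 - 31025 = -72523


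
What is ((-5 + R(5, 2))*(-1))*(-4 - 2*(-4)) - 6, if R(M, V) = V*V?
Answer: -2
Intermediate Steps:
R(M, V) = V²
((-5 + R(5, 2))*(-1))*(-4 - 2*(-4)) - 6 = ((-5 + 2²)*(-1))*(-4 - 2*(-4)) - 6 = ((-5 + 4)*(-1))*(-4 + 8) - 6 = -1*(-1)*4 - 6 = 1*4 - 6 = 4 - 6 = -2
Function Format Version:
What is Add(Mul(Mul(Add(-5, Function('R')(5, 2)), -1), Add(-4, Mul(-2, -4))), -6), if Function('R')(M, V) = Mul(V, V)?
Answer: -2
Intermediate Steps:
Function('R')(M, V) = Pow(V, 2)
Add(Mul(Mul(Add(-5, Function('R')(5, 2)), -1), Add(-4, Mul(-2, -4))), -6) = Add(Mul(Mul(Add(-5, Pow(2, 2)), -1), Add(-4, Mul(-2, -4))), -6) = Add(Mul(Mul(Add(-5, 4), -1), Add(-4, 8)), -6) = Add(Mul(Mul(-1, -1), 4), -6) = Add(Mul(1, 4), -6) = Add(4, -6) = -2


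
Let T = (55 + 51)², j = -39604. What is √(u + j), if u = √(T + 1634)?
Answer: √(-39604 + 3*√1430) ≈ 198.72*I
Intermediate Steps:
T = 11236 (T = 106² = 11236)
u = 3*√1430 (u = √(11236 + 1634) = √12870 = 3*√1430 ≈ 113.45)
√(u + j) = √(3*√1430 - 39604) = √(-39604 + 3*√1430)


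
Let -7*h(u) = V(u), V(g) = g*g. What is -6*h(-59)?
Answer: 20886/7 ≈ 2983.7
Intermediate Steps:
V(g) = g²
h(u) = -u²/7
-6*h(-59) = -(-6)*(-59)²/7 = -(-6)*3481/7 = -6*(-3481/7) = 20886/7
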